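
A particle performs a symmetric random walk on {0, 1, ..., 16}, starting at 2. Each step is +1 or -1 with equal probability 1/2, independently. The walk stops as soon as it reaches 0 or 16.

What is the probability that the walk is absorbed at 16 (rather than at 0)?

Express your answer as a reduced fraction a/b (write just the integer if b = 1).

Symmetric walk (p = 1/2): the harmonic-function argument gives P(hit 16 before 0 | start at 2) = a/N.
P = 2/16 = 1/8

Answer: 1/8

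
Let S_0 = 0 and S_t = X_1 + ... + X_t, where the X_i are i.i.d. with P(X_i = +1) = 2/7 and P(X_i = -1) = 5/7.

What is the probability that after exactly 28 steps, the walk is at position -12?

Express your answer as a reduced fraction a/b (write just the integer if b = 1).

To reach position -12 after 28 steps: need 8 steps of +1 and 20 steps of -1.
Number of such sequences: C(28,8) = 3108105
Each has probability (2/7)^8 · (5/7)^20 = 24414062500000000/459986536544739960976801
P = 3108105 · 24414062500000000/459986536544739960976801 = 10840209960937500000000/65712362363534280139543

Answer: 10840209960937500000000/65712362363534280139543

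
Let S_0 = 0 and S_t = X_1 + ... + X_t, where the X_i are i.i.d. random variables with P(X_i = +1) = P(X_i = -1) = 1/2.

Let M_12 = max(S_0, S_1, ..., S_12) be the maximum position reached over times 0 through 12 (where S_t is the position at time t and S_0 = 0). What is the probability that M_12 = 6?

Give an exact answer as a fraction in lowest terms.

Let M_12 = max(S_0,...,S_12). Use the reflection principle: for j ≥ 1, #{paths with M_12 ≥ j} = #{S_12 ≥ j} + #{S_12 ≥ j+1}.
By reflection, #{M_12 ≥ 6} = #{S_12 ≥ 6} + #{S_12 ≥ 7} = 299 + 79 = 378.
#{M_12 ≥ 7} = #{S_12 ≥ 7} + #{S_12 ≥ 8} = 79 + 79 = 158.
#{M_12 = 6} = 378 - 158 = 220.
P(M_12 = 6) = 220/4096 = 55/1024

Answer: 55/1024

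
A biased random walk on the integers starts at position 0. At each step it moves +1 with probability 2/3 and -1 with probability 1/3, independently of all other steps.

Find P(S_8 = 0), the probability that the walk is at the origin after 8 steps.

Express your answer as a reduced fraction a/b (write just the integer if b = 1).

To be at 0 after 8 steps: need exactly 4 steps of +1 and 4 of -1.
Number of such sequences: C(8,4) = 70
Each has probability (2/3)^4 · (1/3)^4 = 16/6561
P = 70 · 16/6561 = 1120/6561

Answer: 1120/6561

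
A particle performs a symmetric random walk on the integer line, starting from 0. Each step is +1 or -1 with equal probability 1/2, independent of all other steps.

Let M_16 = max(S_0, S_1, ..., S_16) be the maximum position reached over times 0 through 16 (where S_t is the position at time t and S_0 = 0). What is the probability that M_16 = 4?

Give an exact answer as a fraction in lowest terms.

Answer: 1001/8192

Derivation:
Let M_16 = max(S_0,...,S_16). Use the reflection principle: for j ≥ 1, #{paths with M_16 ≥ j} = #{S_16 ≥ j} + #{S_16 ≥ j+1}.
By reflection, #{M_16 ≥ 4} = #{S_16 ≥ 4} + #{S_16 ≥ 5} = 14893 + 6885 = 21778.
#{M_16 ≥ 5} = #{S_16 ≥ 5} + #{S_16 ≥ 6} = 6885 + 6885 = 13770.
#{M_16 = 4} = 21778 - 13770 = 8008.
P(M_16 = 4) = 8008/65536 = 1001/8192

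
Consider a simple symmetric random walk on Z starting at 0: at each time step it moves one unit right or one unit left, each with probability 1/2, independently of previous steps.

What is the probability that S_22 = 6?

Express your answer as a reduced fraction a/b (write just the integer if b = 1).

To reach position 6 after 22 steps: need 14 steps of +1 and 8 of -1.
Favorable paths: C(22,14) = 319770
Total paths: 2^22 = 4194304
P = 319770/4194304 = 159885/2097152

Answer: 159885/2097152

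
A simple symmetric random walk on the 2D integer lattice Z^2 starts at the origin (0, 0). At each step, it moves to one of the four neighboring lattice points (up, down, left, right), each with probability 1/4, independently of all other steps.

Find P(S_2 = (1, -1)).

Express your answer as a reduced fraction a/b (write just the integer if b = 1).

Let h be the number of horizontal steps (so 2-h are vertical). To end at (1,-1) need (h+1)/2 right-steps and ((2-h)-1)/2 up-steps.
Sum over h with 1 ≤ h ≤ 1, h ≡ 1 (mod 2), 2-h ≡ 1 (mod 2):
h=1: C(2,1)·C(1,1)·C(1,0) = 2·1·1 = 2
Total favorable: 2
Total paths: 4^2 = 16
P = 2/16 = 1/8

Answer: 1/8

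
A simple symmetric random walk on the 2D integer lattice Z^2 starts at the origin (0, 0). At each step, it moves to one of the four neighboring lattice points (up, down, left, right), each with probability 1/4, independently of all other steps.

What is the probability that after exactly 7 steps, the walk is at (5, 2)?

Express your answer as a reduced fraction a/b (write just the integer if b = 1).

Let h be the number of horizontal steps (so 7-h are vertical). To end at (5,2) need (h+5)/2 right-steps and ((7-h)+2)/2 up-steps.
Sum over h with 5 ≤ h ≤ 5, h ≡ 1 (mod 2), 7-h ≡ 0 (mod 2):
h=5: C(7,5)·C(5,5)·C(2,2) = 21·1·1 = 21
Total favorable: 21
Total paths: 4^7 = 16384
P = 21/16384 = 21/16384

Answer: 21/16384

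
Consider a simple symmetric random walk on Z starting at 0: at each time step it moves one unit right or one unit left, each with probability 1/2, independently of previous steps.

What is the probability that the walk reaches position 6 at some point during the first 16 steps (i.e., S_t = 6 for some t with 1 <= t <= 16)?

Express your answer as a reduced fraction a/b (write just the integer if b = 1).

Answer: 4701/32768

Derivation:
Count via complement. Let g(t,s) = #length-t paths at position s with S_1..S_t all ≠ 6.
g(t,s) = g(t-1,s-1) + g(t-1,s+1) for s ≠ 6; g(t,6) = 0.
t=0: g(0,0)=1
t=1: g(1,-1)=1 g(1,1)=1
t=2: g(2,-2)=1 g(2,0)=2 g(2,2)=1
t=3: g(3,-3)=1 g(3,-1)=3 g(3,1)=3 g(3,3)=1
t=4: g(4,-4)=1 g(4,-2)=4 g(4,0)=6 g(4,2)=4 g(4,4)=1
t=5: g(5,-5)=1 g(5,-3)=5 g(5,-1)=10 g(5,1)=10 g(5,3)=5 g(5,5)=1
t=6: g(6,-6)=1 g(6,-4)=6 g(6,-2)=15 g(6,0)=20 g(6,2)=15 g(6,4)=6
t=7: g(7,-7)=1 g(7,-5)=7 g(7,-3)=21 g(7,-1)=35 g(7,1)=35 g(7,3)=21 g(7,5)=6
t=8: g(8,-8)=1 g(8,-6)=8 g(8,-4)=28 g(8,-2)=56 g(8,0)=70 g(8,2)=56 g(8,4)=27
t=9: g(9,-9)=1 g(9,-7)=9 g(9,-5)=36 g(9,-3)=84 g(9,-1)=126 g(9,1)=126 g(9,3)=83 g(9,5)=27
t=10: g(10,-10)=1 g(10,-8)=10 g(10,-6)=45 g(10,-4)=120 g(10,-2)=210 g(10,0)=252 g(10,2)=209 g(10,4)=110
t=11: g(11,-11)=1 g(11,-9)=11 g(11,-7)=55 g(11,-5)=165 g(11,-3)=330 g(11,-1)=462 g(11,1)=461 g(11,3)=319 g(11,5)=110
t=12: g(12,-12)=1 g(12,-10)=12 g(12,-8)=66 g(12,-6)=220 g(12,-4)=495 g(12,-2)=792 g(12,0)=923 g(12,2)=780 g(12,4)=429
t=13: g(13,-13)=1 g(13,-11)=13 g(13,-9)=78 g(13,-7)=286 g(13,-5)=715 g(13,-3)=1287 g(13,-1)=1715 g(13,1)=1703 g(13,3)=1209 g(13,5)=429
t=14: g(14,-14)=1 g(14,-12)=14 g(14,-10)=91 g(14,-8)=364 g(14,-6)=1001 g(14,-4)=2002 g(14,-2)=3002 g(14,0)=3418 g(14,2)=2912 g(14,4)=1638
t=15: g(15,-15)=1 g(15,-13)=15 g(15,-11)=105 g(15,-9)=455 g(15,-7)=1365 g(15,-5)=3003 g(15,-3)=5004 g(15,-1)=6420 g(15,1)=6330 g(15,3)=4550 g(15,5)=1638
t=16: g(16,-16)=1 g(16,-14)=16 g(16,-12)=120 g(16,-10)=560 g(16,-8)=1820 g(16,-6)=4368 g(16,-4)=8007 g(16,-2)=11424 g(16,0)=12750 g(16,2)=10880 g(16,4)=6188
Paths never hitting 6: Σ_s g(16,s) = 56134
Paths hitting 6: 2^16 - 56134 = 9402
P = 9402/65536 = 4701/32768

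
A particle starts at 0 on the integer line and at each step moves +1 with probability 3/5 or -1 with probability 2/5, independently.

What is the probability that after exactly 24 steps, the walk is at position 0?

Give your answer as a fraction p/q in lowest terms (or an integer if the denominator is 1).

Answer: 5886359014588416/59604644775390625

Derivation:
To be at 0 after 24 steps: need exactly 12 steps of +1 and 12 of -1.
Number of such sequences: C(24,12) = 2704156
Each has probability (3/5)^12 · (2/5)^12 = 2176782336/59604644775390625
P = 2704156 · 2176782336/59604644775390625 = 5886359014588416/59604644775390625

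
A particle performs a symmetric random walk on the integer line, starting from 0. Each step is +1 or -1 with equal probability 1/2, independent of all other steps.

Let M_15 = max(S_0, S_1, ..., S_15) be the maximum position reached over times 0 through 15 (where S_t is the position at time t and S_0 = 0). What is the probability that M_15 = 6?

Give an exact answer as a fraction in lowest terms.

Answer: 1365/32768

Derivation:
Let M_15 = max(S_0,...,S_15). Use the reflection principle: for j ≥ 1, #{paths with M_15 ≥ j} = #{S_15 ≥ j} + #{S_15 ≥ j+1}.
By reflection, #{M_15 ≥ 6} = #{S_15 ≥ 6} + #{S_15 ≥ 7} = 1941 + 1941 = 3882.
#{M_15 ≥ 7} = #{S_15 ≥ 7} + #{S_15 ≥ 8} = 1941 + 576 = 2517.
#{M_15 = 6} = 3882 - 2517 = 1365.
P(M_15 = 6) = 1365/32768 = 1365/32768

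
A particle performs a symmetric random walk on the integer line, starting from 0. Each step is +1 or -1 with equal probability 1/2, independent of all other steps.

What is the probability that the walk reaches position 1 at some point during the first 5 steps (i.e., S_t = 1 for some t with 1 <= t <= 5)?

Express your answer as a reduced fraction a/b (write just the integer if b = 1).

Count via complement. Let g(t,s) = #length-t paths at position s with S_1..S_t all ≠ 1.
g(t,s) = g(t-1,s-1) + g(t-1,s+1) for s ≠ 1; g(t,1) = 0.
t=0: g(0,0)=1
t=1: g(1,-1)=1
t=2: g(2,-2)=1 g(2,0)=1
t=3: g(3,-3)=1 g(3,-1)=2
t=4: g(4,-4)=1 g(4,-2)=3 g(4,0)=2
t=5: g(5,-5)=1 g(5,-3)=4 g(5,-1)=5
Paths never hitting 1: Σ_s g(5,s) = 10
Paths hitting 1: 2^5 - 10 = 22
P = 22/32 = 11/16

Answer: 11/16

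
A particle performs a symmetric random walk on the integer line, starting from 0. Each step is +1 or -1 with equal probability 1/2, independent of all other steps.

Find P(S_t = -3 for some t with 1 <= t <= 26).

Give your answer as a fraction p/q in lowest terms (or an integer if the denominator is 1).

Answer: 1168527/2097152

Derivation:
Count via complement. Let g(t,s) = #length-t paths at position s with S_1..S_t all ≠ -3.
g(t,s) = g(t-1,s-1) + g(t-1,s+1) for s ≠ -3; g(t,-3) = 0.
t=0: g(0,0)=1
t=1: g(1,-1)=1 g(1,1)=1
t=2: g(2,-2)=1 g(2,0)=2 g(2,2)=1
t=3: g(3,-1)=3 g(3,1)=3 g(3,3)=1
t=4: g(4,-2)=3 g(4,0)=6 g(4,2)=4 g(4,4)=1
t=5: g(5,-1)=9 g(5,1)=10 g(5,3)=5 g(5,5)=1
t=6: g(6,-2)=9 g(6,0)=19 g(6,2)=15 g(6,4)=6 g(6,6)=1
t=7: g(7,-1)=28 g(7,1)=34 g(7,3)=21 g(7,5)=7 g(7,7)=1
t=8: g(8,-2)=28 g(8,0)=62 g(8,2)=55 g(8,4)=28 g(8,6)=8 g(8,8)=1
t=9: g(9,-1)=90 g(9,1)=117 g(9,3)=83 g(9,5)=36 g(9,7)=9 g(9,9)=1
t=10: g(10,-2)=90 g(10,0)=207 g(10,2)=200 g(10,4)=119 g(10,6)=45 g(10,8)=10 g(10,10)=1
t=11: g(11,-1)=297 g(11,1)=407 g(11,3)=319 g(11,5)=164 g(11,7)=55 g(11,9)=11 g(11,11)=1
t=12: g(12,-2)=297 g(12,0)=704 g(12,2)=726 g(12,4)=483 g(12,6)=219 g(12,8)=66 g(12,10)=12 g(12,12)=1
t=13: g(13,-1)=1001 g(13,1)=1430 g(13,3)=1209 g(13,5)=702 g(13,7)=285 g(13,9)=78 g(13,11)=13 g(13,13)=1
t=14: g(14,-2)=1001 g(14,0)=2431 g(14,2)=2639 g(14,4)=1911 g(14,6)=987 g(14,8)=363 g(14,10)=91 g(14,12)=14 g(14,14)=1
t=15: g(15,-1)=3432 g(15,1)=5070 g(15,3)=4550 g(15,5)=2898 g(15,7)=1350 g(15,9)=454 g(15,11)=105 g(15,13)=15 g(15,15)=1
t=16: g(16,-2)=3432 g(16,0)=8502 g(16,2)=9620 g(16,4)=7448 g(16,6)=4248 g(16,8)=1804 g(16,10)=559 g(16,12)=120 g(16,14)=16 g(16,16)=1
t=17: g(17,-1)=11934 g(17,1)=18122 g(17,3)=17068 g(17,5)=11696 g(17,7)=6052 g(17,9)=2363 g(17,11)=679 g(17,13)=136 g(17,15)=17 g(17,17)=1
t=18: g(18,-2)=11934 g(18,0)=30056 g(18,2)=35190 g(18,4)=28764 g(18,6)=17748 g(18,8)=8415 g(18,10)=3042 g(18,12)=815 g(18,14)=153 g(18,16)=18 g(18,18)=1
t=19: g(19,-1)=41990 g(19,1)=65246 g(19,3)=63954 g(19,5)=46512 g(19,7)=26163 g(19,9)=11457 g(19,11)=3857 g(19,13)=968 g(19,15)=171 g(19,17)=19 g(19,19)=1
t=20: g(20,-2)=41990 g(20,0)=107236 g(20,2)=129200 g(20,4)=110466 g(20,6)=72675 g(20,8)=37620 g(20,10)=15314 g(20,12)=4825 g(20,14)=1139 g(20,16)=190 g(20,18)=20 g(20,20)=1
t=21: g(21,-1)=149226 g(21,1)=236436 g(21,3)=239666 g(21,5)=183141 g(21,7)=110295 g(21,9)=52934 g(21,11)=20139 g(21,13)=5964 g(21,15)=1329 g(21,17)=210 g(21,19)=21 g(21,21)=1
t=22: g(22,-2)=149226 g(22,0)=385662 g(22,2)=476102 g(22,4)=422807 g(22,6)=293436 g(22,8)=163229 g(22,10)=73073 g(22,12)=26103 g(22,14)=7293 g(22,16)=1539 g(22,18)=231 g(22,20)=22 g(22,22)=1
t=23: g(23,-1)=534888 g(23,1)=861764 g(23,3)=898909 g(23,5)=716243 g(23,7)=456665 g(23,9)=236302 g(23,11)=99176 g(23,13)=33396 g(23,15)=8832 g(23,17)=1770 g(23,19)=253 g(23,21)=23 g(23,23)=1
t=24: g(24,-2)=534888 g(24,0)=1396652 g(24,2)=1760673 g(24,4)=1615152 g(24,6)=1172908 g(24,8)=692967 g(24,10)=335478 g(24,12)=132572 g(24,14)=42228 g(24,16)=10602 g(24,18)=2023 g(24,20)=276 g(24,22)=24 g(24,24)=1
t=25: g(25,-1)=1931540 g(25,1)=3157325 g(25,3)=3375825 g(25,5)=2788060 g(25,7)=1865875 g(25,9)=1028445 g(25,11)=468050 g(25,13)=174800 g(25,15)=52830 g(25,17)=12625 g(25,19)=2299 g(25,21)=300 g(25,23)=25 g(25,25)=1
t=26: g(26,-2)=1931540 g(26,0)=5088865 g(26,2)=6533150 g(26,4)=6163885 g(26,6)=4653935 g(26,8)=2894320 g(26,10)=1496495 g(26,12)=642850 g(26,14)=227630 g(26,16)=65455 g(26,18)=14924 g(26,20)=2599 g(26,22)=325 g(26,24)=26 g(26,26)=1
Paths never hitting -3: Σ_s g(26,s) = 29716000
Paths hitting -3: 2^26 - 29716000 = 37392864
P = 37392864/67108864 = 1168527/2097152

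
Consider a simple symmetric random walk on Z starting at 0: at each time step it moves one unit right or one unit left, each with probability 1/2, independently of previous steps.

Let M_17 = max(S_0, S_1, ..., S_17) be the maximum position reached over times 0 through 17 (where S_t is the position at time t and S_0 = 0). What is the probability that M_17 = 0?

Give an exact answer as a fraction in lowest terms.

Answer: 12155/65536

Derivation:
Let M_17 = max(S_0,...,S_17). Use the reflection principle: for j ≥ 1, #{paths with M_17 ≥ j} = #{S_17 ≥ j} + #{S_17 ≥ j+1}.
P(M_17 ≥ 0) = 1 since S_0 = 0, so #{M_17 ≥ 0} = 131072.
#{M_17 ≥ 1} = #{S_17 ≥ 1} + #{S_17 ≥ 2} = 65536 + 41226 = 106762.
#{M_17 = 0} = 131072 - 106762 = 24310.
P(M_17 = 0) = 24310/131072 = 12155/65536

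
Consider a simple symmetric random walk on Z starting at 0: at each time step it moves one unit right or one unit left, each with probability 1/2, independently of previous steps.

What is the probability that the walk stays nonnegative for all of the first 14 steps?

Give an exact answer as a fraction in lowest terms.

Answer: 429/2048

Derivation:
Let f(t,s) = #length-t paths at position s with S_1..S_t all ≥ 0.
f(t,s) = f(t-1,s-1) + f(t-1,s+1) for s ≥ 0; f(t,s) = 0 for s < 0.
t=0: f(0,0)=1
t=1: f(1,1)=1
t=2: f(2,0)=1 f(2,2)=1
t=3: f(3,1)=2 f(3,3)=1
t=4: f(4,0)=2 f(4,2)=3 f(4,4)=1
t=5: f(5,1)=5 f(5,3)=4 f(5,5)=1
t=6: f(6,0)=5 f(6,2)=9 f(6,4)=5 f(6,6)=1
t=7: f(7,1)=14 f(7,3)=14 f(7,5)=6 f(7,7)=1
t=8: f(8,0)=14 f(8,2)=28 f(8,4)=20 f(8,6)=7 f(8,8)=1
t=9: f(9,1)=42 f(9,3)=48 f(9,5)=27 f(9,7)=8 f(9,9)=1
t=10: f(10,0)=42 f(10,2)=90 f(10,4)=75 f(10,6)=35 f(10,8)=9 f(10,10)=1
t=11: f(11,1)=132 f(11,3)=165 f(11,5)=110 f(11,7)=44 f(11,9)=10 f(11,11)=1
t=12: f(12,0)=132 f(12,2)=297 f(12,4)=275 f(12,6)=154 f(12,8)=54 f(12,10)=11 f(12,12)=1
t=13: f(13,1)=429 f(13,3)=572 f(13,5)=429 f(13,7)=208 f(13,9)=65 f(13,11)=12 f(13,13)=1
t=14: f(14,0)=429 f(14,2)=1001 f(14,4)=1001 f(14,6)=637 f(14,8)=273 f(14,10)=77 f(14,12)=13 f(14,14)=1
Σ_s f(14,s) = 3432
P = 3432/16384 = 429/2048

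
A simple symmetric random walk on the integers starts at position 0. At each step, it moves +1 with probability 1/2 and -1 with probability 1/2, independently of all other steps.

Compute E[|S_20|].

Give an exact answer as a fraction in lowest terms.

Answer: 230945/65536

Derivation:
S_20 takes values m ≡ 0 (mod 2) with |m| ≤ 20; P(S_20=m) = C(20,(20+m)/2)/2^20.
Total paths: 2^20 = 1048576
Distribution: P(S=-20)=1/1048576, P(S=-18)=20/1048576, P(S=-16)=190/1048576, P(S=-14)=1140/1048576, P(S=-12)=4845/1048576, P(S=-10)=15504/1048576, P(S=-8)=38760/1048576, P(S=-6)=77520/1048576, P(S=-4)=125970/1048576, P(S=-2)=167960/1048576, P(S=0)=184756/1048576, P(S=2)=167960/1048576, P(S=4)=125970/1048576, P(S=6)=77520/1048576, P(S=8)=38760/1048576, P(S=10)=15504/1048576, P(S=12)=4845/1048576, P(S=14)=1140/1048576, P(S=16)=190/1048576, P(S=18)=20/1048576, P(S=20)=1/1048576
E[|S_20|] = Σ_m |m|·P(S_20=m) = 3695120/1048576 = 230945/65536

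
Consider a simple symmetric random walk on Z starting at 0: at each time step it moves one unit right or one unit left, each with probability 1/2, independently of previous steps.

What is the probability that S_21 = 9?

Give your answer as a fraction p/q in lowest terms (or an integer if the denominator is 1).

Answer: 6783/262144

Derivation:
To reach position 9 after 21 steps: need 15 steps of +1 and 6 of -1.
Favorable paths: C(21,15) = 54264
Total paths: 2^21 = 2097152
P = 54264/2097152 = 6783/262144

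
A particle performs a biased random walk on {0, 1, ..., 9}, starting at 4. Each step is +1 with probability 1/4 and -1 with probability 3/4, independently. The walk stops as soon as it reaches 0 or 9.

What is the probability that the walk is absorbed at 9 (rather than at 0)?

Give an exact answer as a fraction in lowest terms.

Biased walk: p = 1/4, q = 3/4, r = q/p = 3
Gambler's ruin: P(hit 9 before 0 | start at 4) = (1 - r^a)/(1 - r^N)
r^4 = 81; r^9 = 19683
P = (1 - 81) / (1 - 19683) = -80 / -19682 = 40/9841

Answer: 40/9841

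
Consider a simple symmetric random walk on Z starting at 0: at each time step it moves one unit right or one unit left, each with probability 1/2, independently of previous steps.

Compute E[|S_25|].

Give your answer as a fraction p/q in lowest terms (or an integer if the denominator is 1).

S_25 takes values m ≡ 1 (mod 2) with |m| ≤ 25; P(S_25=m) = C(25,(25+m)/2)/2^25.
Total paths: 2^25 = 33554432
Distribution: P(S=-25)=1/33554432, P(S=-23)=25/33554432, P(S=-21)=300/33554432, P(S=-19)=2300/33554432, P(S=-17)=12650/33554432, P(S=-15)=53130/33554432, P(S=-13)=177100/33554432, P(S=-11)=480700/33554432, P(S=-9)=1081575/33554432, P(S=-7)=2042975/33554432, P(S=-5)=3268760/33554432, P(S=-3)=4457400/33554432, P(S=-1)=5200300/33554432, P(S=1)=5200300/33554432, P(S=3)=4457400/33554432, P(S=5)=3268760/33554432, P(S=7)=2042975/33554432, P(S=9)=1081575/33554432, P(S=11)=480700/33554432, P(S=13)=177100/33554432, P(S=15)=53130/33554432, P(S=17)=12650/33554432, P(S=19)=2300/33554432, P(S=21)=300/33554432, P(S=23)=25/33554432, P(S=25)=1/33554432
E[|S_25|] = Σ_m |m|·P(S_25=m) = 135207800/33554432 = 16900975/4194304

Answer: 16900975/4194304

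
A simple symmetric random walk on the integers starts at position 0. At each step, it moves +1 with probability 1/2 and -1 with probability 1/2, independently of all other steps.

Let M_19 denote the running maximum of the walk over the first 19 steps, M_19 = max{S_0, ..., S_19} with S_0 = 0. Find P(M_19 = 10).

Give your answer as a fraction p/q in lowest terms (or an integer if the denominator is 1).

Let M_19 = max(S_0,...,S_19). Use the reflection principle: for j ≥ 1, #{paths with M_19 ≥ j} = #{S_19 ≥ j} + #{S_19 ≥ j+1}.
By reflection, #{M_19 ≥ 10} = #{S_19 ≥ 10} + #{S_19 ≥ 11} = 5036 + 5036 = 10072.
#{M_19 ≥ 11} = #{S_19 ≥ 11} + #{S_19 ≥ 12} = 5036 + 1160 = 6196.
#{M_19 = 10} = 10072 - 6196 = 3876.
P(M_19 = 10) = 3876/524288 = 969/131072

Answer: 969/131072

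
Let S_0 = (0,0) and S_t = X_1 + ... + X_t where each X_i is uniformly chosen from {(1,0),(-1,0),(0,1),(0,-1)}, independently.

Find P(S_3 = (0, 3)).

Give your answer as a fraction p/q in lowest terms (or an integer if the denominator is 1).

Let h be the number of horizontal steps (so 3-h are vertical). To end at (0,3) need (h+0)/2 right-steps and ((3-h)+3)/2 up-steps.
Sum over h with 0 ≤ h ≤ 0, h ≡ 0 (mod 2), 3-h ≡ 1 (mod 2):
h=0: C(3,0)·C(0,0)·C(3,3) = 1·1·1 = 1
Total favorable: 1
Total paths: 4^3 = 64
P = 1/64 = 1/64

Answer: 1/64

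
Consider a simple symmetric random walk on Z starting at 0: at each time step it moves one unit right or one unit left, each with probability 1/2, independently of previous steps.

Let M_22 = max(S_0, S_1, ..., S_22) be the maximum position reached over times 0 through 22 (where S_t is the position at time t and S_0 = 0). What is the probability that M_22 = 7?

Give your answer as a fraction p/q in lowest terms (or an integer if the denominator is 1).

Answer: 10659/262144

Derivation:
Let M_22 = max(S_0,...,S_22). Use the reflection principle: for j ≥ 1, #{paths with M_22 ≥ j} = #{S_22 ≥ j} + #{S_22 ≥ j+1}.
By reflection, #{M_22 ≥ 7} = #{S_22 ≥ 7} + #{S_22 ≥ 8} = 280600 + 280600 = 561200.
#{M_22 ≥ 8} = #{S_22 ≥ 8} + #{S_22 ≥ 9} = 280600 + 110056 = 390656.
#{M_22 = 7} = 561200 - 390656 = 170544.
P(M_22 = 7) = 170544/4194304 = 10659/262144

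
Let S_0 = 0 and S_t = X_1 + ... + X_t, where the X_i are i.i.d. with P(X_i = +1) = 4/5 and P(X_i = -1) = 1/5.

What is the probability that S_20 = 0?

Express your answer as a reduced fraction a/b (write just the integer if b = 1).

Answer: 193730707456/95367431640625

Derivation:
To be at 0 after 20 steps: need exactly 10 steps of +1 and 10 of -1.
Number of such sequences: C(20,10) = 184756
Each has probability (4/5)^10 · (1/5)^10 = 1048576/95367431640625
P = 184756 · 1048576/95367431640625 = 193730707456/95367431640625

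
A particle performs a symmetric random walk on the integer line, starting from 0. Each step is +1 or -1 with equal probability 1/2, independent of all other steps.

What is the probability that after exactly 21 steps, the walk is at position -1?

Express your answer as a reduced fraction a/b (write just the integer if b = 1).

Answer: 88179/524288

Derivation:
To reach position -1 after 21 steps: need 10 steps of +1 and 11 of -1.
Favorable paths: C(21,10) = 352716
Total paths: 2^21 = 2097152
P = 352716/2097152 = 88179/524288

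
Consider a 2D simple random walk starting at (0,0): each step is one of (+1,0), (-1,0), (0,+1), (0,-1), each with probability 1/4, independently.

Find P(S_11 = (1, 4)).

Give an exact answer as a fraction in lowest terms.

Answer: 27225/2097152

Derivation:
Let h be the number of horizontal steps (so 11-h are vertical). To end at (1,4) need (h+1)/2 right-steps and ((11-h)+4)/2 up-steps.
Sum over h with 1 ≤ h ≤ 7, h ≡ 1 (mod 2), 11-h ≡ 0 (mod 2):
h=1: C(11,1)·C(1,1)·C(10,7) = 11·1·120 = 1320
h=3: C(11,3)·C(3,2)·C(8,6) = 165·3·28 = 13860
h=5: C(11,5)·C(5,3)·C(6,5) = 462·10·6 = 27720
h=7: C(11,7)·C(7,4)·C(4,4) = 330·35·1 = 11550
Total favorable: 54450
Total paths: 4^11 = 4194304
P = 54450/4194304 = 27225/2097152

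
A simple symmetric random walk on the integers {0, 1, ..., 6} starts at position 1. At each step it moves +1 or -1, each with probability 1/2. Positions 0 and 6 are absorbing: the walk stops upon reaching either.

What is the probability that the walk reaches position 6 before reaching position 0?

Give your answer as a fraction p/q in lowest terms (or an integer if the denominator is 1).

Answer: 1/6

Derivation:
Symmetric walk (p = 1/2): the harmonic-function argument gives P(hit 6 before 0 | start at 1) = a/N.
P = 1/6 = 1/6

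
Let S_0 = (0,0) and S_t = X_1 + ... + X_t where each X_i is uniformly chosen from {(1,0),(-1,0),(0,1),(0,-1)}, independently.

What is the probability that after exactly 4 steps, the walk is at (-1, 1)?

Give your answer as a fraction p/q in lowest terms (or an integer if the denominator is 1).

Let h be the number of horizontal steps (so 4-h are vertical). To end at (-1,1) need (h-1)/2 right-steps and ((4-h)+1)/2 up-steps.
Sum over h with 1 ≤ h ≤ 3, h ≡ 1 (mod 2), 4-h ≡ 1 (mod 2):
h=1: C(4,1)·C(1,0)·C(3,2) = 4·1·3 = 12
h=3: C(4,3)·C(3,1)·C(1,1) = 4·3·1 = 12
Total favorable: 24
Total paths: 4^4 = 256
P = 24/256 = 3/32

Answer: 3/32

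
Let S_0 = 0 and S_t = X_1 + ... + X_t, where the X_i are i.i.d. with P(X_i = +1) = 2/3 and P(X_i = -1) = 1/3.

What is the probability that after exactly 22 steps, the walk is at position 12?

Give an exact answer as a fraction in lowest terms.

Answer: 383516672/3486784401

Derivation:
To reach position 12 after 22 steps: need 17 steps of +1 and 5 steps of -1.
Number of such sequences: C(22,17) = 26334
Each has probability (2/3)^17 · (1/3)^5 = 131072/31381059609
P = 26334 · 131072/31381059609 = 383516672/3486784401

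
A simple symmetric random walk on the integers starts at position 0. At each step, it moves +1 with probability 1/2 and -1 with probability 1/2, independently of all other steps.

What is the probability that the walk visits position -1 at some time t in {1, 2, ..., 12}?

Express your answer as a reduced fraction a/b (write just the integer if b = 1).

Count via complement. Let g(t,s) = #length-t paths at position s with S_1..S_t all ≠ -1.
g(t,s) = g(t-1,s-1) + g(t-1,s+1) for s ≠ -1; g(t,-1) = 0.
t=0: g(0,0)=1
t=1: g(1,1)=1
t=2: g(2,0)=1 g(2,2)=1
t=3: g(3,1)=2 g(3,3)=1
t=4: g(4,0)=2 g(4,2)=3 g(4,4)=1
t=5: g(5,1)=5 g(5,3)=4 g(5,5)=1
t=6: g(6,0)=5 g(6,2)=9 g(6,4)=5 g(6,6)=1
t=7: g(7,1)=14 g(7,3)=14 g(7,5)=6 g(7,7)=1
t=8: g(8,0)=14 g(8,2)=28 g(8,4)=20 g(8,6)=7 g(8,8)=1
t=9: g(9,1)=42 g(9,3)=48 g(9,5)=27 g(9,7)=8 g(9,9)=1
t=10: g(10,0)=42 g(10,2)=90 g(10,4)=75 g(10,6)=35 g(10,8)=9 g(10,10)=1
t=11: g(11,1)=132 g(11,3)=165 g(11,5)=110 g(11,7)=44 g(11,9)=10 g(11,11)=1
t=12: g(12,0)=132 g(12,2)=297 g(12,4)=275 g(12,6)=154 g(12,8)=54 g(12,10)=11 g(12,12)=1
Paths never hitting -1: Σ_s g(12,s) = 924
Paths hitting -1: 2^12 - 924 = 3172
P = 3172/4096 = 793/1024

Answer: 793/1024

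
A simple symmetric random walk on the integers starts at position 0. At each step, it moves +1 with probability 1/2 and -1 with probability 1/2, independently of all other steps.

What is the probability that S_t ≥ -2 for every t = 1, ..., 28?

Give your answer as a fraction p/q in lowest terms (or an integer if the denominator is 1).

Answer: 14375115/33554432

Derivation:
Let f(t,s) = #length-t paths at position s with S_1..S_t all ≥ -2.
f(t,s) = f(t-1,s-1) + f(t-1,s+1) for s ≥ -2; f(t,s) = 0 for s < -2.
t=0: f(0,0)=1
t=1: f(1,-1)=1 f(1,1)=1
t=2: f(2,-2)=1 f(2,0)=2 f(2,2)=1
t=3: f(3,-1)=3 f(3,1)=3 f(3,3)=1
t=4: f(4,-2)=3 f(4,0)=6 f(4,2)=4 f(4,4)=1
t=5: f(5,-1)=9 f(5,1)=10 f(5,3)=5 f(5,5)=1
t=6: f(6,-2)=9 f(6,0)=19 f(6,2)=15 f(6,4)=6 f(6,6)=1
t=7: f(7,-1)=28 f(7,1)=34 f(7,3)=21 f(7,5)=7 f(7,7)=1
t=8: f(8,-2)=28 f(8,0)=62 f(8,2)=55 f(8,4)=28 f(8,6)=8 f(8,8)=1
t=9: f(9,-1)=90 f(9,1)=117 f(9,3)=83 f(9,5)=36 f(9,7)=9 f(9,9)=1
t=10: f(10,-2)=90 f(10,0)=207 f(10,2)=200 f(10,4)=119 f(10,6)=45 f(10,8)=10 f(10,10)=1
t=11: f(11,-1)=297 f(11,1)=407 f(11,3)=319 f(11,5)=164 f(11,7)=55 f(11,9)=11 f(11,11)=1
t=12: f(12,-2)=297 f(12,0)=704 f(12,2)=726 f(12,4)=483 f(12,6)=219 f(12,8)=66 f(12,10)=12 f(12,12)=1
t=13: f(13,-1)=1001 f(13,1)=1430 f(13,3)=1209 f(13,5)=702 f(13,7)=285 f(13,9)=78 f(13,11)=13 f(13,13)=1
t=14: f(14,-2)=1001 f(14,0)=2431 f(14,2)=2639 f(14,4)=1911 f(14,6)=987 f(14,8)=363 f(14,10)=91 f(14,12)=14 f(14,14)=1
t=15: f(15,-1)=3432 f(15,1)=5070 f(15,3)=4550 f(15,5)=2898 f(15,7)=1350 f(15,9)=454 f(15,11)=105 f(15,13)=15 f(15,15)=1
t=16: f(16,-2)=3432 f(16,0)=8502 f(16,2)=9620 f(16,4)=7448 f(16,6)=4248 f(16,8)=1804 f(16,10)=559 f(16,12)=120 f(16,14)=16 f(16,16)=1
t=17: f(17,-1)=11934 f(17,1)=18122 f(17,3)=17068 f(17,5)=11696 f(17,7)=6052 f(17,9)=2363 f(17,11)=679 f(17,13)=136 f(17,15)=17 f(17,17)=1
t=18: f(18,-2)=11934 f(18,0)=30056 f(18,2)=35190 f(18,4)=28764 f(18,6)=17748 f(18,8)=8415 f(18,10)=3042 f(18,12)=815 f(18,14)=153 f(18,16)=18 f(18,18)=1
t=19: f(19,-1)=41990 f(19,1)=65246 f(19,3)=63954 f(19,5)=46512 f(19,7)=26163 f(19,9)=11457 f(19,11)=3857 f(19,13)=968 f(19,15)=171 f(19,17)=19 f(19,19)=1
t=20: f(20,-2)=41990 f(20,0)=107236 f(20,2)=129200 f(20,4)=110466 f(20,6)=72675 f(20,8)=37620 f(20,10)=15314 f(20,12)=4825 f(20,14)=1139 f(20,16)=190 f(20,18)=20 f(20,20)=1
t=21: f(21,-1)=149226 f(21,1)=236436 f(21,3)=239666 f(21,5)=183141 f(21,7)=110295 f(21,9)=52934 f(21,11)=20139 f(21,13)=5964 f(21,15)=1329 f(21,17)=210 f(21,19)=21 f(21,21)=1
t=22: f(22,-2)=149226 f(22,0)=385662 f(22,2)=476102 f(22,4)=422807 f(22,6)=293436 f(22,8)=163229 f(22,10)=73073 f(22,12)=26103 f(22,14)=7293 f(22,16)=1539 f(22,18)=231 f(22,20)=22 f(22,22)=1
t=23: f(23,-1)=534888 f(23,1)=861764 f(23,3)=898909 f(23,5)=716243 f(23,7)=456665 f(23,9)=236302 f(23,11)=99176 f(23,13)=33396 f(23,15)=8832 f(23,17)=1770 f(23,19)=253 f(23,21)=23 f(23,23)=1
t=24: f(24,-2)=534888 f(24,0)=1396652 f(24,2)=1760673 f(24,4)=1615152 f(24,6)=1172908 f(24,8)=692967 f(24,10)=335478 f(24,12)=132572 f(24,14)=42228 f(24,16)=10602 f(24,18)=2023 f(24,20)=276 f(24,22)=24 f(24,24)=1
t=25: f(25,-1)=1931540 f(25,1)=3157325 f(25,3)=3375825 f(25,5)=2788060 f(25,7)=1865875 f(25,9)=1028445 f(25,11)=468050 f(25,13)=174800 f(25,15)=52830 f(25,17)=12625 f(25,19)=2299 f(25,21)=300 f(25,23)=25 f(25,25)=1
t=26: f(26,-2)=1931540 f(26,0)=5088865 f(26,2)=6533150 f(26,4)=6163885 f(26,6)=4653935 f(26,8)=2894320 f(26,10)=1496495 f(26,12)=642850 f(26,14)=227630 f(26,16)=65455 f(26,18)=14924 f(26,20)=2599 f(26,22)=325 f(26,24)=26 f(26,26)=1
t=27: f(27,-1)=7020405 f(27,1)=11622015 f(27,3)=12697035 f(27,5)=10817820 f(27,7)=7548255 f(27,9)=4390815 f(27,11)=2139345 f(27,13)=870480 f(27,15)=293085 f(27,17)=80379 f(27,19)=17523 f(27,21)=2924 f(27,23)=351 f(27,25)=27 f(27,27)=1
t=28: f(28,-2)=7020405 f(28,0)=18642420 f(28,2)=24319050 f(28,4)=23514855 f(28,6)=18366075 f(28,8)=11939070 f(28,10)=6530160 f(28,12)=3009825 f(28,14)=1163565 f(28,16)=373464 f(28,18)=97902 f(28,20)=20447 f(28,22)=3275 f(28,24)=378 f(28,26)=28 f(28,28)=1
Σ_s f(28,s) = 115000920
P = 115000920/268435456 = 14375115/33554432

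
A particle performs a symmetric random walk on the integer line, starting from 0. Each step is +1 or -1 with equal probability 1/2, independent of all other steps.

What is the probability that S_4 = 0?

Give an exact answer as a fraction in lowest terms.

To return to 0 after 4 steps: need exactly 2 steps of +1 and 2 of -1.
Favorable paths: C(4,2) = 6
Total paths: 2^4 = 16
P = 6/16 = 3/8

Answer: 3/8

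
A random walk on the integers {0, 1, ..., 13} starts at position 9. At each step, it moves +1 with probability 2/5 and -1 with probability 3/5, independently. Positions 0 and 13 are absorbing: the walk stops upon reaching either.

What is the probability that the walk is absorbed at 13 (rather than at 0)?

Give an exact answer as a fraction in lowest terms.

Biased walk: p = 2/5, q = 3/5, r = q/p = 3/2
Gambler's ruin: P(hit 13 before 0 | start at 9) = (1 - r^a)/(1 - r^N)
r^9 = 19683/512; r^13 = 1594323/8192
P = (1 - 19683/512) / (1 - 1594323/8192) = -19171/512 / -1586131/8192 = 306736/1586131

Answer: 306736/1586131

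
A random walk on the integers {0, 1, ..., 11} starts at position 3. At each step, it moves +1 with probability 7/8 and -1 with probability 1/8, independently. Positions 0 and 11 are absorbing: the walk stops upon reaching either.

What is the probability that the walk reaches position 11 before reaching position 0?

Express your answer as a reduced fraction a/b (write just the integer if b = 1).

Answer: 328593657/329554457

Derivation:
Biased walk: p = 7/8, q = 1/8, r = q/p = 1/7
Gambler's ruin: P(hit 11 before 0 | start at 3) = (1 - r^a)/(1 - r^N)
r^3 = 1/343; r^11 = 1/1977326743
P = (1 - 1/343) / (1 - 1/1977326743) = 342/343 / 1977326742/1977326743 = 328593657/329554457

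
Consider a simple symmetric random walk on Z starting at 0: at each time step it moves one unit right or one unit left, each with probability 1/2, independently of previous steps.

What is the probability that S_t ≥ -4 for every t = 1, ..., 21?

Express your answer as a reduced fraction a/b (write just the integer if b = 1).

Let f(t,s) = #length-t paths at position s with S_1..S_t all ≥ -4.
f(t,s) = f(t-1,s-1) + f(t-1,s+1) for s ≥ -4; f(t,s) = 0 for s < -4.
t=0: f(0,0)=1
t=1: f(1,-1)=1 f(1,1)=1
t=2: f(2,-2)=1 f(2,0)=2 f(2,2)=1
t=3: f(3,-3)=1 f(3,-1)=3 f(3,1)=3 f(3,3)=1
t=4: f(4,-4)=1 f(4,-2)=4 f(4,0)=6 f(4,2)=4 f(4,4)=1
t=5: f(5,-3)=5 f(5,-1)=10 f(5,1)=10 f(5,3)=5 f(5,5)=1
t=6: f(6,-4)=5 f(6,-2)=15 f(6,0)=20 f(6,2)=15 f(6,4)=6 f(6,6)=1
t=7: f(7,-3)=20 f(7,-1)=35 f(7,1)=35 f(7,3)=21 f(7,5)=7 f(7,7)=1
t=8: f(8,-4)=20 f(8,-2)=55 f(8,0)=70 f(8,2)=56 f(8,4)=28 f(8,6)=8 f(8,8)=1
t=9: f(9,-3)=75 f(9,-1)=125 f(9,1)=126 f(9,3)=84 f(9,5)=36 f(9,7)=9 f(9,9)=1
t=10: f(10,-4)=75 f(10,-2)=200 f(10,0)=251 f(10,2)=210 f(10,4)=120 f(10,6)=45 f(10,8)=10 f(10,10)=1
t=11: f(11,-3)=275 f(11,-1)=451 f(11,1)=461 f(11,3)=330 f(11,5)=165 f(11,7)=55 f(11,9)=11 f(11,11)=1
t=12: f(12,-4)=275 f(12,-2)=726 f(12,0)=912 f(12,2)=791 f(12,4)=495 f(12,6)=220 f(12,8)=66 f(12,10)=12 f(12,12)=1
t=13: f(13,-3)=1001 f(13,-1)=1638 f(13,1)=1703 f(13,3)=1286 f(13,5)=715 f(13,7)=286 f(13,9)=78 f(13,11)=13 f(13,13)=1
t=14: f(14,-4)=1001 f(14,-2)=2639 f(14,0)=3341 f(14,2)=2989 f(14,4)=2001 f(14,6)=1001 f(14,8)=364 f(14,10)=91 f(14,12)=14 f(14,14)=1
t=15: f(15,-3)=3640 f(15,-1)=5980 f(15,1)=6330 f(15,3)=4990 f(15,5)=3002 f(15,7)=1365 f(15,9)=455 f(15,11)=105 f(15,13)=15 f(15,15)=1
t=16: f(16,-4)=3640 f(16,-2)=9620 f(16,0)=12310 f(16,2)=11320 f(16,4)=7992 f(16,6)=4367 f(16,8)=1820 f(16,10)=560 f(16,12)=120 f(16,14)=16 f(16,16)=1
t=17: f(17,-3)=13260 f(17,-1)=21930 f(17,1)=23630 f(17,3)=19312 f(17,5)=12359 f(17,7)=6187 f(17,9)=2380 f(17,11)=680 f(17,13)=136 f(17,15)=17 f(17,17)=1
t=18: f(18,-4)=13260 f(18,-2)=35190 f(18,0)=45560 f(18,2)=42942 f(18,4)=31671 f(18,6)=18546 f(18,8)=8567 f(18,10)=3060 f(18,12)=816 f(18,14)=153 f(18,16)=18 f(18,18)=1
t=19: f(19,-3)=48450 f(19,-1)=80750 f(19,1)=88502 f(19,3)=74613 f(19,5)=50217 f(19,7)=27113 f(19,9)=11627 f(19,11)=3876 f(19,13)=969 f(19,15)=171 f(19,17)=19 f(19,19)=1
t=20: f(20,-4)=48450 f(20,-2)=129200 f(20,0)=169252 f(20,2)=163115 f(20,4)=124830 f(20,6)=77330 f(20,8)=38740 f(20,10)=15503 f(20,12)=4845 f(20,14)=1140 f(20,16)=190 f(20,18)=20 f(20,20)=1
t=21: f(21,-3)=177650 f(21,-1)=298452 f(21,1)=332367 f(21,3)=287945 f(21,5)=202160 f(21,7)=116070 f(21,9)=54243 f(21,11)=20348 f(21,13)=5985 f(21,15)=1330 f(21,17)=210 f(21,19)=21 f(21,21)=1
Σ_s f(21,s) = 1496782
P = 1496782/2097152 = 748391/1048576

Answer: 748391/1048576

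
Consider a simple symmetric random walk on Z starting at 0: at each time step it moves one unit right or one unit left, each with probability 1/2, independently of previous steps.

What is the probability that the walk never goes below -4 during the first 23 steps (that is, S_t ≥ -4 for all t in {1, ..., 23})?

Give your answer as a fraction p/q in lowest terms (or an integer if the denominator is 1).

Let f(t,s) = #length-t paths at position s with S_1..S_t all ≥ -4.
f(t,s) = f(t-1,s-1) + f(t-1,s+1) for s ≥ -4; f(t,s) = 0 for s < -4.
t=0: f(0,0)=1
t=1: f(1,-1)=1 f(1,1)=1
t=2: f(2,-2)=1 f(2,0)=2 f(2,2)=1
t=3: f(3,-3)=1 f(3,-1)=3 f(3,1)=3 f(3,3)=1
t=4: f(4,-4)=1 f(4,-2)=4 f(4,0)=6 f(4,2)=4 f(4,4)=1
t=5: f(5,-3)=5 f(5,-1)=10 f(5,1)=10 f(5,3)=5 f(5,5)=1
t=6: f(6,-4)=5 f(6,-2)=15 f(6,0)=20 f(6,2)=15 f(6,4)=6 f(6,6)=1
t=7: f(7,-3)=20 f(7,-1)=35 f(7,1)=35 f(7,3)=21 f(7,5)=7 f(7,7)=1
t=8: f(8,-4)=20 f(8,-2)=55 f(8,0)=70 f(8,2)=56 f(8,4)=28 f(8,6)=8 f(8,8)=1
t=9: f(9,-3)=75 f(9,-1)=125 f(9,1)=126 f(9,3)=84 f(9,5)=36 f(9,7)=9 f(9,9)=1
t=10: f(10,-4)=75 f(10,-2)=200 f(10,0)=251 f(10,2)=210 f(10,4)=120 f(10,6)=45 f(10,8)=10 f(10,10)=1
t=11: f(11,-3)=275 f(11,-1)=451 f(11,1)=461 f(11,3)=330 f(11,5)=165 f(11,7)=55 f(11,9)=11 f(11,11)=1
t=12: f(12,-4)=275 f(12,-2)=726 f(12,0)=912 f(12,2)=791 f(12,4)=495 f(12,6)=220 f(12,8)=66 f(12,10)=12 f(12,12)=1
t=13: f(13,-3)=1001 f(13,-1)=1638 f(13,1)=1703 f(13,3)=1286 f(13,5)=715 f(13,7)=286 f(13,9)=78 f(13,11)=13 f(13,13)=1
t=14: f(14,-4)=1001 f(14,-2)=2639 f(14,0)=3341 f(14,2)=2989 f(14,4)=2001 f(14,6)=1001 f(14,8)=364 f(14,10)=91 f(14,12)=14 f(14,14)=1
t=15: f(15,-3)=3640 f(15,-1)=5980 f(15,1)=6330 f(15,3)=4990 f(15,5)=3002 f(15,7)=1365 f(15,9)=455 f(15,11)=105 f(15,13)=15 f(15,15)=1
t=16: f(16,-4)=3640 f(16,-2)=9620 f(16,0)=12310 f(16,2)=11320 f(16,4)=7992 f(16,6)=4367 f(16,8)=1820 f(16,10)=560 f(16,12)=120 f(16,14)=16 f(16,16)=1
t=17: f(17,-3)=13260 f(17,-1)=21930 f(17,1)=23630 f(17,3)=19312 f(17,5)=12359 f(17,7)=6187 f(17,9)=2380 f(17,11)=680 f(17,13)=136 f(17,15)=17 f(17,17)=1
t=18: f(18,-4)=13260 f(18,-2)=35190 f(18,0)=45560 f(18,2)=42942 f(18,4)=31671 f(18,6)=18546 f(18,8)=8567 f(18,10)=3060 f(18,12)=816 f(18,14)=153 f(18,16)=18 f(18,18)=1
t=19: f(19,-3)=48450 f(19,-1)=80750 f(19,1)=88502 f(19,3)=74613 f(19,5)=50217 f(19,7)=27113 f(19,9)=11627 f(19,11)=3876 f(19,13)=969 f(19,15)=171 f(19,17)=19 f(19,19)=1
t=20: f(20,-4)=48450 f(20,-2)=129200 f(20,0)=169252 f(20,2)=163115 f(20,4)=124830 f(20,6)=77330 f(20,8)=38740 f(20,10)=15503 f(20,12)=4845 f(20,14)=1140 f(20,16)=190 f(20,18)=20 f(20,20)=1
t=21: f(21,-3)=177650 f(21,-1)=298452 f(21,1)=332367 f(21,3)=287945 f(21,5)=202160 f(21,7)=116070 f(21,9)=54243 f(21,11)=20348 f(21,13)=5985 f(21,15)=1330 f(21,17)=210 f(21,19)=21 f(21,21)=1
t=22: f(22,-4)=177650 f(22,-2)=476102 f(22,0)=630819 f(22,2)=620312 f(22,4)=490105 f(22,6)=318230 f(22,8)=170313 f(22,10)=74591 f(22,12)=26333 f(22,14)=7315 f(22,16)=1540 f(22,18)=231 f(22,20)=22 f(22,22)=1
t=23: f(23,-3)=653752 f(23,-1)=1106921 f(23,1)=1251131 f(23,3)=1110417 f(23,5)=808335 f(23,7)=488543 f(23,9)=244904 f(23,11)=100924 f(23,13)=33648 f(23,15)=8855 f(23,17)=1771 f(23,19)=253 f(23,21)=23 f(23,23)=1
Σ_s f(23,s) = 5809478
P = 5809478/8388608 = 2904739/4194304

Answer: 2904739/4194304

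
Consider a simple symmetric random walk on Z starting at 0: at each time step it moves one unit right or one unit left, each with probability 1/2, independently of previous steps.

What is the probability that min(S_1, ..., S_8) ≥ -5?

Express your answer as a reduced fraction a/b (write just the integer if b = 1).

Answer: 123/128

Derivation:
Let f(t,s) = #length-t paths at position s with S_1..S_t all ≥ -5.
f(t,s) = f(t-1,s-1) + f(t-1,s+1) for s ≥ -5; f(t,s) = 0 for s < -5.
t=0: f(0,0)=1
t=1: f(1,-1)=1 f(1,1)=1
t=2: f(2,-2)=1 f(2,0)=2 f(2,2)=1
t=3: f(3,-3)=1 f(3,-1)=3 f(3,1)=3 f(3,3)=1
t=4: f(4,-4)=1 f(4,-2)=4 f(4,0)=6 f(4,2)=4 f(4,4)=1
t=5: f(5,-5)=1 f(5,-3)=5 f(5,-1)=10 f(5,1)=10 f(5,3)=5 f(5,5)=1
t=6: f(6,-4)=6 f(6,-2)=15 f(6,0)=20 f(6,2)=15 f(6,4)=6 f(6,6)=1
t=7: f(7,-5)=6 f(7,-3)=21 f(7,-1)=35 f(7,1)=35 f(7,3)=21 f(7,5)=7 f(7,7)=1
t=8: f(8,-4)=27 f(8,-2)=56 f(8,0)=70 f(8,2)=56 f(8,4)=28 f(8,6)=8 f(8,8)=1
Σ_s f(8,s) = 246
P = 246/256 = 123/128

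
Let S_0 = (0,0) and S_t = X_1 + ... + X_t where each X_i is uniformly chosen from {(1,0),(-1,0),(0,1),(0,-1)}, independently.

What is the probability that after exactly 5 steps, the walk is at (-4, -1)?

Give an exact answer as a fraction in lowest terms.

Let h be the number of horizontal steps (so 5-h are vertical). To end at (-4,-1) need (h-4)/2 right-steps and ((5-h)-1)/2 up-steps.
Sum over h with 4 ≤ h ≤ 4, h ≡ 0 (mod 2), 5-h ≡ 1 (mod 2):
h=4: C(5,4)·C(4,0)·C(1,0) = 5·1·1 = 5
Total favorable: 5
Total paths: 4^5 = 1024
P = 5/1024 = 5/1024

Answer: 5/1024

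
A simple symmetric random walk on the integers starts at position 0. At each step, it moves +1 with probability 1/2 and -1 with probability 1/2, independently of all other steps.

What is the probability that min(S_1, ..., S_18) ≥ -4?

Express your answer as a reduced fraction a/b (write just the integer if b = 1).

Answer: 24973/32768

Derivation:
Let f(t,s) = #length-t paths at position s with S_1..S_t all ≥ -4.
f(t,s) = f(t-1,s-1) + f(t-1,s+1) for s ≥ -4; f(t,s) = 0 for s < -4.
t=0: f(0,0)=1
t=1: f(1,-1)=1 f(1,1)=1
t=2: f(2,-2)=1 f(2,0)=2 f(2,2)=1
t=3: f(3,-3)=1 f(3,-1)=3 f(3,1)=3 f(3,3)=1
t=4: f(4,-4)=1 f(4,-2)=4 f(4,0)=6 f(4,2)=4 f(4,4)=1
t=5: f(5,-3)=5 f(5,-1)=10 f(5,1)=10 f(5,3)=5 f(5,5)=1
t=6: f(6,-4)=5 f(6,-2)=15 f(6,0)=20 f(6,2)=15 f(6,4)=6 f(6,6)=1
t=7: f(7,-3)=20 f(7,-1)=35 f(7,1)=35 f(7,3)=21 f(7,5)=7 f(7,7)=1
t=8: f(8,-4)=20 f(8,-2)=55 f(8,0)=70 f(8,2)=56 f(8,4)=28 f(8,6)=8 f(8,8)=1
t=9: f(9,-3)=75 f(9,-1)=125 f(9,1)=126 f(9,3)=84 f(9,5)=36 f(9,7)=9 f(9,9)=1
t=10: f(10,-4)=75 f(10,-2)=200 f(10,0)=251 f(10,2)=210 f(10,4)=120 f(10,6)=45 f(10,8)=10 f(10,10)=1
t=11: f(11,-3)=275 f(11,-1)=451 f(11,1)=461 f(11,3)=330 f(11,5)=165 f(11,7)=55 f(11,9)=11 f(11,11)=1
t=12: f(12,-4)=275 f(12,-2)=726 f(12,0)=912 f(12,2)=791 f(12,4)=495 f(12,6)=220 f(12,8)=66 f(12,10)=12 f(12,12)=1
t=13: f(13,-3)=1001 f(13,-1)=1638 f(13,1)=1703 f(13,3)=1286 f(13,5)=715 f(13,7)=286 f(13,9)=78 f(13,11)=13 f(13,13)=1
t=14: f(14,-4)=1001 f(14,-2)=2639 f(14,0)=3341 f(14,2)=2989 f(14,4)=2001 f(14,6)=1001 f(14,8)=364 f(14,10)=91 f(14,12)=14 f(14,14)=1
t=15: f(15,-3)=3640 f(15,-1)=5980 f(15,1)=6330 f(15,3)=4990 f(15,5)=3002 f(15,7)=1365 f(15,9)=455 f(15,11)=105 f(15,13)=15 f(15,15)=1
t=16: f(16,-4)=3640 f(16,-2)=9620 f(16,0)=12310 f(16,2)=11320 f(16,4)=7992 f(16,6)=4367 f(16,8)=1820 f(16,10)=560 f(16,12)=120 f(16,14)=16 f(16,16)=1
t=17: f(17,-3)=13260 f(17,-1)=21930 f(17,1)=23630 f(17,3)=19312 f(17,5)=12359 f(17,7)=6187 f(17,9)=2380 f(17,11)=680 f(17,13)=136 f(17,15)=17 f(17,17)=1
t=18: f(18,-4)=13260 f(18,-2)=35190 f(18,0)=45560 f(18,2)=42942 f(18,4)=31671 f(18,6)=18546 f(18,8)=8567 f(18,10)=3060 f(18,12)=816 f(18,14)=153 f(18,16)=18 f(18,18)=1
Σ_s f(18,s) = 199784
P = 199784/262144 = 24973/32768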